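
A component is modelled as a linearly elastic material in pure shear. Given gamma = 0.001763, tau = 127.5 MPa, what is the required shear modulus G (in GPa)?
Model: a linearly elastic material in pure shear, so tau = G·gamma.
Solve for G: G = tau / gamma.
Convert to SI units:
  tau = 127.5 MPa = 1.275 × 10⁸ Pa
Substitute:
  G = (1.275 × 10⁸) / 0.001763
  G = 7.232 × 10¹⁰ Pa
Convert: G = 7.232 × 10¹⁰ Pa = 72.32 GPa
Final answer: G = 72.32 GPa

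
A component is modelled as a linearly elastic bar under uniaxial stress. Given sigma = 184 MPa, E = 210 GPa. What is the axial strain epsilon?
Model: a linearly elastic bar under uniaxial stress, so epsilon = sigma / E.
Convert to SI units:
  sigma = 184 MPa = 1.84 × 10⁸ Pa
  E = 210 GPa = 2.1 × 10¹¹ Pa
Substitute:
  epsilon = (1.84 × 10⁸) / (2.1 × 10¹¹)
  epsilon = 0.0008762
Final answer: epsilon = 0.0008762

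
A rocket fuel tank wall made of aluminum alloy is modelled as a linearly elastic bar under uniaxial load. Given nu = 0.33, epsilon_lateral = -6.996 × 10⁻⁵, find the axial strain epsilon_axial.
Model: a linearly elastic bar under uniaxial load, so epsilon_lateral = -nu·epsilon_axial.
Solve for epsilon_axial: epsilon_axial = -epsilon_lateral / nu.
Substitute:
  epsilon_axial = -(-6.996 × 10⁻⁵) / 0.33
  epsilon_axial = 0.000212
Final answer: epsilon_axial = 0.000212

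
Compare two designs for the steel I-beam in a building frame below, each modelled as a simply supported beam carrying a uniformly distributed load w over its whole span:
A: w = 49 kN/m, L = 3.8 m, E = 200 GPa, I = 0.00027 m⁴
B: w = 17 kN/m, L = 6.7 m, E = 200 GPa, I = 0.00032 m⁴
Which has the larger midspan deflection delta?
Model: a simply supported beam carrying a uniformly distributed load w over its whole span, so delta = (5·w·L^4) / (384·E·I) (SI units).
  A: delta = (5 × 49000 × 3.8^4) / (384 × (2 × 10¹¹) × 0.00027) = 0.002464 m = 2.464 mm
  B: delta = (5 × 17000 × 6.7^4) / (384 × (2 × 10¹¹) × 0.00032) = 0.00697 m = 6.97 mm
6.97 mm > 2.464 mm, so B is larger.
Final answer: B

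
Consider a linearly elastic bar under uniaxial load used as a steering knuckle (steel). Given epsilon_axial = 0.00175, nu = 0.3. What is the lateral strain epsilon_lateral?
Model: a linearly elastic bar under uniaxial load, so epsilon_lateral = -nu·epsilon_axial.
Substitute:
  epsilon_lateral = -(0.3 × 0.00175)
  epsilon_lateral = -0.000525
Final answer: epsilon_lateral = -0.000525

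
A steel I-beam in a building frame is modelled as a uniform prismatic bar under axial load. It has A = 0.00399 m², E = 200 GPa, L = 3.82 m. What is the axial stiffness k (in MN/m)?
Model: a uniform prismatic bar under axial load, so k = (A·E) / L.
Convert to SI units:
  E = 200 GPa = 2 × 10¹¹ Pa
Substitute:
  k = (0.00399 × (2 × 10¹¹)) / 3.82
  k = 2.089 × 10⁸ N/m
Convert: k = 2.089 × 10⁸ N/m = 208.9 MN/m
Final answer: k = 208.9 MN/m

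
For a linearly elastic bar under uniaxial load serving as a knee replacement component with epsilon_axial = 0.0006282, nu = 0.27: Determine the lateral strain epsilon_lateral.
Model: a linearly elastic bar under uniaxial load, so epsilon_lateral = -nu·epsilon_axial.
Substitute:
  epsilon_lateral = -(0.27 × 0.0006282)
  epsilon_lateral = -0.0001696
Final answer: epsilon_lateral = -0.0001696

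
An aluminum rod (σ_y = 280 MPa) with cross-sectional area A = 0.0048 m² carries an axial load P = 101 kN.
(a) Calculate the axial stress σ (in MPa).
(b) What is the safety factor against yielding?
(a) Axial stress σ = P/A. Convert P = 101 kN = 101000 N.
  σ = 101000 / 0.0048 = 2.104 × 10⁷ Pa = 21.04 MPa
(b) Safety factor SF = σ_y/σ = 280 / 21.04 = 13.31
Final answer: (a) σ = 21.04 MPa, (b) SF = 13.31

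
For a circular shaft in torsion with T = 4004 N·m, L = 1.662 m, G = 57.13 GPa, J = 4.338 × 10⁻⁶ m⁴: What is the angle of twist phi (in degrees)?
Model: a circular shaft in torsion, so phi = (T·L) / (G·J).
Convert to SI units:
  G = 57.13 GPa = 5.713 × 10¹⁰ Pa
Substitute:
  phi = (4004 × 1.662) / ((5.713 × 10¹⁰) × (4.338 × 10⁻⁶))
  phi = 0.02685 rad
Convert to degrees: phi = 0.02685 × 180/π = 1.538°
Final answer: phi = 1.538°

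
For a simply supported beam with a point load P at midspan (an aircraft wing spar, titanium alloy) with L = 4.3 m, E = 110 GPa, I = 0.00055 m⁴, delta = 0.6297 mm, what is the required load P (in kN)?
Model: a simply supported beam with a point load P at midspan, so delta = (P·L^3) / (48·E·I).
Solve for P: P = (48·delta·E·I) / L^3.
Convert to SI units:
  E = 110 GPa = 1.1 × 10¹¹ Pa
  delta = 0.6297 mm = 0.0006297 m
Substitute:
  P = (48 × 0.0006297 × (1.1 × 10¹¹) × 0.00055) / 4.3^3
  P = 23000 N
Convert: P = 23000 N = 23 kN
Final answer: P = 23 kN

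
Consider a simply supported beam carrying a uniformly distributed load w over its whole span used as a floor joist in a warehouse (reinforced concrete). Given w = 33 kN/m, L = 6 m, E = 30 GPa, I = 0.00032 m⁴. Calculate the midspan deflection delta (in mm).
Model: a simply supported beam carrying a uniformly distributed load w over its whole span, so delta = (5·w·L^4) / (384·E·I).
Convert to SI units:
  w = 33 kN/m = 33000 N/m
  E = 30 GPa = 3 × 10¹⁰ Pa
Substitute:
  delta = (5 × 33000 × 6^4) / (384 × (3 × 10¹⁰) × 0.00032)
  delta = 0.05801 m
Convert: delta = 0.05801 m = 58.01 mm
Final answer: delta = 58.01 mm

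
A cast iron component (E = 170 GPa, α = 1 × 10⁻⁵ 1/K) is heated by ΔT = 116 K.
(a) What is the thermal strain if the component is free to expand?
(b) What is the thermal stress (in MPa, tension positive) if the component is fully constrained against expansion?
(a) Free thermal strain ε_th = α·ΔT = (1 × 10⁻⁵) × 116 = 0.00116
(b) Fully constrained, the expansion is suppressed, so σ = -E·α·ΔT. Convert E = 170 GPa = 1.7 × 10¹¹ Pa.
  σ = -(1.7 × 10¹¹) × (1 × 10⁻⁵) × 116 = -1.972 × 10⁸ Pa = -197.2 MPa (compressive)
Final answer: (a) ε_th = 0.00116, (b) σ = -197.2 MPa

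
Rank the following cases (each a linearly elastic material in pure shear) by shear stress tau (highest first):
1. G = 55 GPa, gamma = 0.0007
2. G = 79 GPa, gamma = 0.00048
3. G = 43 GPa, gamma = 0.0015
Model: a linearly elastic material in pure shear, so tau = G·gamma (SI units).
  Case 1: tau = (5.5 × 10¹⁰) × 0.0007 = 3.85 × 10⁷ Pa = 38.5 MPa
  Case 2: tau = (7.9 × 10¹⁰) × 0.00048 = 3.792 × 10⁷ Pa = 37.92 MPa
  Case 3: tau = (4.3 × 10¹⁰) × 0.0015 = 6.45 × 10⁷ Pa = 64.5 MPa
Ordering: 64.5 MPa (case 3) > 38.5 MPa (case 1) > 37.92 MPa (case 2)
Final answer: 3, 1, 2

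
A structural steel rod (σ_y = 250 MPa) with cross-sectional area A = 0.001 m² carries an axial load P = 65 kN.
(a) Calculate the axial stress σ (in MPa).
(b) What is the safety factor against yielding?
(a) Axial stress σ = P/A. Convert P = 65 kN = 65000 N.
  σ = 65000 / 0.001 = 6.5 × 10⁷ Pa = 65 MPa
(b) Safety factor SF = σ_y/σ = 250 / 65 = 3.846
Final answer: (a) σ = 65 MPa, (b) SF = 3.846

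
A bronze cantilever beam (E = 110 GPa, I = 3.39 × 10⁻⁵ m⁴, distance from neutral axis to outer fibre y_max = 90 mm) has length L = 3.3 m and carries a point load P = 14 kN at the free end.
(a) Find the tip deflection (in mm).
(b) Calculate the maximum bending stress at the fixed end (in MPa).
(a) Tip deflection of a cantilever with an end point load: δ = P·L^3 / (3·E·I). Convert P = 14 kN = 14000 N, E = 110 GPa = 1.1 × 10¹¹ Pa.
  δ = (14000 × 3.3^3) / (3 × (1.1 × 10¹¹) × (3.39 × 10⁻⁵)) = 0.04497 m = 44.97 mm
(b) Maximum bending moment at the fixed end: M = P·L = 14000 × 3.3 = 46200 N·m. Convert y_max = 90 mm = 0.09 m.
  σ = M·y_max / I = (46200 × 0.09) / (3.39 × 10⁻⁵) = 1.227 × 10⁸ Pa = 122.7 MPa
Final answer: (a) δ = 44.97 mm, (b) σ = 122.7 MPa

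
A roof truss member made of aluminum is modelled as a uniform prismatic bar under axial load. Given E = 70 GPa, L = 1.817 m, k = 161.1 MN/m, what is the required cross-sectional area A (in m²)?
Model: a uniform prismatic bar under axial load, so k = (A·E) / L.
Solve for A: A = (k·L) / E.
Convert to SI units:
  E = 70 GPa = 7 × 10¹⁰ Pa
  k = 161.1 MN/m = 1.611 × 10⁸ N/m
Substitute:
  A = ((1.611 × 10⁸) × 1.817) / (7 × 10¹⁰)
  A = 0.004182 m²
Final answer: A = 0.004182 m²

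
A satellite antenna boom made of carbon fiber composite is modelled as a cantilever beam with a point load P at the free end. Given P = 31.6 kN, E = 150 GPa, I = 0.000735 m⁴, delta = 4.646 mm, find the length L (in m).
Model: a cantilever beam with a point load P at the free end, so delta = (P·L^3) / (3·E·I).
Solve for L: L = ((3·delta·E·I) / P)^(1/3).
Convert to SI units:
  P = 31.6 kN = 31600 N
  E = 150 GPa = 1.5 × 10¹¹ Pa
  delta = 4.646 mm = 0.004646 m
Substitute:
  L = ((3 × 0.004646 × (1.5 × 10¹¹) × 0.000735) / 31600)^(1/3)
  L = 3.65 m
Final answer: L = 3.65 m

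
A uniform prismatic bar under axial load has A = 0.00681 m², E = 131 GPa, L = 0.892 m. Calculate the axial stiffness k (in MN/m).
Model: a uniform prismatic bar under axial load, so k = (A·E) / L.
Convert to SI units:
  E = 131 GPa = 1.31 × 10¹¹ Pa
Substitute:
  k = (0.00681 × (1.31 × 10¹¹)) / 0.892
  k = 1 × 10⁹ N/m
Convert: k = 1 × 10⁹ N/m = 1000 MN/m
Final answer: k = 1000 MN/m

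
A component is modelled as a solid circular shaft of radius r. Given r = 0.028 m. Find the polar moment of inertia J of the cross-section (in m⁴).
Model: a solid circular shaft of radius r, so J = (π·r^4) / 2.
Substitute:
  J = (π × 0.028^4) / 2
  J = 9.655 × 10⁻⁷ m⁴
Final answer: J = 9.655 × 10⁻⁷ m⁴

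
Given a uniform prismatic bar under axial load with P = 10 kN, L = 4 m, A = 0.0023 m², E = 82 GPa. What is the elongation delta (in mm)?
Model: a uniform prismatic bar under axial load, so delta = (P·L) / (A·E).
Convert to SI units:
  P = 10 kN = 10000 N
  E = 82 GPa = 8.2 × 10¹⁰ Pa
Substitute:
  delta = (10000 × 4) / (0.0023 × (8.2 × 10¹⁰))
  delta = 0.0002121 m
Convert: delta = 0.0002121 m = 0.2121 mm
Final answer: delta = 0.2121 mm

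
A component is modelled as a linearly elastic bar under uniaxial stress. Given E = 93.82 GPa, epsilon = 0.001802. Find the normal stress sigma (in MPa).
Model: a linearly elastic bar under uniaxial stress, so sigma = E·epsilon.
Convert to SI units:
  E = 93.82 GPa = 9.382 × 10¹⁰ Pa
Substitute:
  sigma = (9.382 × 10¹⁰) × 0.001802
  sigma = 1.691 × 10⁸ Pa
Convert: sigma = 1.691 × 10⁸ Pa = 169.1 MPa
Final answer: sigma = 169.1 MPa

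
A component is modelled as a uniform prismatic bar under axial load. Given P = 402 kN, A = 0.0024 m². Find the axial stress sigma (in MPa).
Model: a uniform prismatic bar under axial load, so sigma = P / A.
Convert to SI units:
  P = 402 kN = 402000 N
Substitute:
  sigma = 402000 / 0.0024
  sigma = 1.675 × 10⁸ Pa
Convert: sigma = 1.675 × 10⁸ Pa = 167.5 MPa
Final answer: sigma = 167.5 MPa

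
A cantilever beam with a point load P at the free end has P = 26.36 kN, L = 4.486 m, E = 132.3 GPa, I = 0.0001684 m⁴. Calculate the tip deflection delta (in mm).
Model: a cantilever beam with a point load P at the free end, so delta = (P·L^3) / (3·E·I).
Convert to SI units:
  P = 26.36 kN = 26360 N
  E = 132.3 GPa = 1.323 × 10¹¹ Pa
Substitute:
  delta = (26360 × 4.486^3) / (3 × (1.323 × 10¹¹) × 0.0001684)
  delta = 0.0356 m
Convert: delta = 0.0356 m = 35.6 mm
Final answer: delta = 35.6 mm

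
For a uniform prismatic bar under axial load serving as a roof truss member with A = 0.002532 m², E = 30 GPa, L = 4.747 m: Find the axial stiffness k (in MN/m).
Model: a uniform prismatic bar under axial load, so k = (A·E) / L.
Convert to SI units:
  E = 30 GPa = 3 × 10¹⁰ Pa
Substitute:
  k = (0.002532 × (3 × 10¹⁰)) / 4.747
  k = 1.6 × 10⁷ N/m
Convert: k = 1.6 × 10⁷ N/m = 16 MN/m
Final answer: k = 16 MN/m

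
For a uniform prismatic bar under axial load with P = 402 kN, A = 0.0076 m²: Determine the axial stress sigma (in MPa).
Model: a uniform prismatic bar under axial load, so sigma = P / A.
Convert to SI units:
  P = 402 kN = 402000 N
Substitute:
  sigma = 402000 / 0.0076
  sigma = 5.289 × 10⁷ Pa
Convert: sigma = 5.289 × 10⁷ Pa = 52.89 MPa
Final answer: sigma = 52.89 MPa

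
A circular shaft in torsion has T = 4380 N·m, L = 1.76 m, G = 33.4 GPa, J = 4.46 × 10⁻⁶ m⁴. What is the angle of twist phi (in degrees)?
Model: a circular shaft in torsion, so phi = (T·L) / (G·J).
Convert to SI units:
  G = 33.4 GPa = 3.34 × 10¹⁰ Pa
Substitute:
  phi = (4380 × 1.76) / ((3.34 × 10¹⁰) × (4.46 × 10⁻⁶))
  phi = 0.05175 rad
Convert to degrees: phi = 0.05175 × 180/π = 2.965°
Final answer: phi = 2.965°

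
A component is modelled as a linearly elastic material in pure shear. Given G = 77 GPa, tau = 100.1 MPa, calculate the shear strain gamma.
Model: a linearly elastic material in pure shear, so tau = G·gamma.
Solve for gamma: gamma = tau / G.
Convert to SI units:
  G = 77 GPa = 7.7 × 10¹⁰ Pa
  tau = 100.1 MPa = 1.001 × 10⁸ Pa
Substitute:
  gamma = (1.001 × 10⁸) / (7.7 × 10¹⁰)
  gamma = 0.0013
Final answer: gamma = 0.0013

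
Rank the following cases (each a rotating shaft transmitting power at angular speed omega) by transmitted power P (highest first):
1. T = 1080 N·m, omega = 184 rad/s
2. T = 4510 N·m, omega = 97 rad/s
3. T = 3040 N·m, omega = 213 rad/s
Model: a rotating shaft transmitting power at angular speed omega, so P = T·omega (SI units).
  Case 1: P = 1080 × 184 = 198700 W = 198.7 kW
  Case 2: P = 4510 × 97 = 437500 W = 437.5 kW
  Case 3: P = 3040 × 213 = 647500 W = 647.5 kW
Ordering: 647.5 kW (case 3) > 437.5 kW (case 2) > 198.7 kW (case 1)
Final answer: 3, 2, 1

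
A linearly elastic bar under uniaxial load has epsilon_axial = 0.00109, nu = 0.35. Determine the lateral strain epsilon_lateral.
Model: a linearly elastic bar under uniaxial load, so epsilon_lateral = -nu·epsilon_axial.
Substitute:
  epsilon_lateral = -(0.35 × 0.00109)
  epsilon_lateral = -0.0003815
Final answer: epsilon_lateral = -0.0003815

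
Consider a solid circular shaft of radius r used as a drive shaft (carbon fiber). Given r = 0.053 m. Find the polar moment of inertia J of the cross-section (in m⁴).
Model: a solid circular shaft of radius r, so J = (π·r^4) / 2.
Substitute:
  J = (π × 0.053^4) / 2
  J = 1.239 × 10⁻⁵ m⁴
Final answer: J = 1.239 × 10⁻⁵ m⁴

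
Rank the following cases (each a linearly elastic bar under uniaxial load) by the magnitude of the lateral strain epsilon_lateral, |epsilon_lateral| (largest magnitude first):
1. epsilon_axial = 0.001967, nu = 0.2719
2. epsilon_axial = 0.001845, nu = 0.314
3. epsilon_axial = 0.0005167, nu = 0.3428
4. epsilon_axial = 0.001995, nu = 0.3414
Model: a linearly elastic bar under uniaxial load, so epsilon_lateral = -nu·epsilon_axial (SI units).
  Case 1: epsilon_lateral = -(0.2719 × 0.001967) = -0.0005348
  Case 2: epsilon_lateral = -(0.314 × 0.001845) = -0.0005793
  Case 3: epsilon_lateral = -(0.3428 × 0.0005167) = -0.0001771
  Case 4: epsilon_lateral = -(0.3414 × 0.001995) = -0.0006811
Ordering by |epsilon_lateral|: 0.0006811 (case 4) > 0.0005793 (case 2) > 0.0005348 (case 1) > 0.0001771 (case 3)
Final answer: 4, 2, 1, 3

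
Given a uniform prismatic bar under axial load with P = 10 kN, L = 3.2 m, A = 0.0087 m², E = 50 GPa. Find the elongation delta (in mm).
Model: a uniform prismatic bar under axial load, so delta = (P·L) / (A·E).
Convert to SI units:
  P = 10 kN = 10000 N
  E = 50 GPa = 5 × 10¹⁰ Pa
Substitute:
  delta = (10000 × 3.2) / (0.0087 × (5 × 10¹⁰))
  delta = 7.356 × 10⁻⁵ m
Convert: delta = 7.356 × 10⁻⁵ m = 0.07356 mm
Final answer: delta = 0.07356 mm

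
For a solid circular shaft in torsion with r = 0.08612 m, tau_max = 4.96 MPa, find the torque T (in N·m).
Model: a solid circular shaft in torsion, so tau_max = (2·T) / (π·r^3).
Solve for T: T = (π·tau_max·r^3) / 2.
Convert to SI units:
  tau_max = 4.96 MPa = 4.96 × 10⁶ Pa
Substitute:
  T = (π × (4.96 × 10⁶) × 0.08612^3) / 2
  T = 4976 N·m
Final answer: T = 4976 N·m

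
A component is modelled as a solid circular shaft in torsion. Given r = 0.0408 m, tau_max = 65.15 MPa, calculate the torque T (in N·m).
Model: a solid circular shaft in torsion, so tau_max = (2·T) / (π·r^3).
Solve for T: T = (π·tau_max·r^3) / 2.
Convert to SI units:
  tau_max = 65.15 MPa = 6.515 × 10⁷ Pa
Substitute:
  T = (π × (6.515 × 10⁷) × 0.0408^3) / 2
  T = 6950 N·m
Final answer: T = 6950 N·m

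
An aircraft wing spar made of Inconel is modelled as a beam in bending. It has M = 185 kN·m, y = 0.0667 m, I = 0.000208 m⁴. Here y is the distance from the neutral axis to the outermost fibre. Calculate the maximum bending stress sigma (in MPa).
Model: a beam in bending, so sigma = (M·y) / I.
Convert to SI units:
  M = 185 kN·m = 185000 N·m
Substitute:
  sigma = (185000 × 0.0667) / 0.000208
  sigma = 5.932 × 10⁷ Pa
Convert: sigma = 5.932 × 10⁷ Pa = 59.32 MPa
Final answer: sigma = 59.32 MPa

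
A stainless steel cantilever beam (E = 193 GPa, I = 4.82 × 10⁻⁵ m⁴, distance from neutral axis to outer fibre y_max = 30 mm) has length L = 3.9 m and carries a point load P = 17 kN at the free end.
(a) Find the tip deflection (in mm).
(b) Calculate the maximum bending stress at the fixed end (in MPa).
(a) Tip deflection of a cantilever with an end point load: δ = P·L^3 / (3·E·I). Convert P = 17 kN = 17000 N, E = 193 GPa = 1.93 × 10¹¹ Pa.
  δ = (17000 × 3.9^3) / (3 × (1.93 × 10¹¹) × (4.82 × 10⁻⁵)) = 0.03613 m = 36.13 mm
(b) Maximum bending moment at the fixed end: M = P·L = 17000 × 3.9 = 66300 N·m. Convert y_max = 30 mm = 0.03 m.
  σ = M·y_max / I = (66300 × 0.03) / (4.82 × 10⁻⁵) = 4.127 × 10⁷ Pa = 41.27 MPa
Final answer: (a) δ = 36.13 mm, (b) σ = 41.27 MPa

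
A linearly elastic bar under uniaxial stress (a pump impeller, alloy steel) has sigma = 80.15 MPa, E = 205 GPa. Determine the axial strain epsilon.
Model: a linearly elastic bar under uniaxial stress, so epsilon = sigma / E.
Convert to SI units:
  sigma = 80.15 MPa = 8.015 × 10⁷ Pa
  E = 205 GPa = 2.05 × 10¹¹ Pa
Substitute:
  epsilon = (8.015 × 10⁷) / (2.05 × 10¹¹)
  epsilon = 0.000391
Final answer: epsilon = 0.000391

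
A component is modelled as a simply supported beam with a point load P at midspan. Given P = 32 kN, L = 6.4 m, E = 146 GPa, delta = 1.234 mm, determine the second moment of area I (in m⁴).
Model: a simply supported beam with a point load P at midspan, so delta = (P·L^3) / (48·E·I).
Solve for I: I = (P·L^3) / (48·delta·E).
Convert to SI units:
  P = 32 kN = 32000 N
  E = 146 GPa = 1.46 × 10¹¹ Pa
  delta = 1.234 mm = 0.001234 m
Substitute:
  I = (32000 × 6.4^3) / (48 × 0.001234 × (1.46 × 10¹¹))
  I = 0.00097 m⁴
Final answer: I = 0.00097 m⁴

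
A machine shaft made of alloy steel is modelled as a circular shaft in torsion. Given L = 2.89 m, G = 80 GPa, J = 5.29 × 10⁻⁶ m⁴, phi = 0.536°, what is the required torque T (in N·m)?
Model: a circular shaft in torsion, so phi = (T·L) / (G·J).
Solve for T: T = (phi·G·J) / L.
Convert to SI units:
  G = 80 GPa = 8 × 10¹⁰ Pa
  phi = 0.536° = 0.009355 rad
Substitute:
  T = (0.009355 × (8 × 10¹⁰) × (5.29 × 10⁻⁶)) / 2.89
  T = 1370 N·m
Final answer: T = 1370 N·m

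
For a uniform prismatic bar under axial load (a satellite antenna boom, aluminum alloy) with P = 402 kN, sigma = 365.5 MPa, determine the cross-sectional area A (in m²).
Model: a uniform prismatic bar under axial load, so sigma = P / A.
Solve for A: A = P / sigma.
Convert to SI units:
  P = 402 kN = 402000 N
  sigma = 365.5 MPa = 3.655 × 10⁸ Pa
Substitute:
  A = 402000 / (3.655 × 10⁸)
  A = 0.0011 m²
Final answer: A = 0.0011 m²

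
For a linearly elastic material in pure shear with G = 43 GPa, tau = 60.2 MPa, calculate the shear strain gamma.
Model: a linearly elastic material in pure shear, so tau = G·gamma.
Solve for gamma: gamma = tau / G.
Convert to SI units:
  G = 43 GPa = 4.3 × 10¹⁰ Pa
  tau = 60.2 MPa = 6.02 × 10⁷ Pa
Substitute:
  gamma = (6.02 × 10⁷) / (4.3 × 10¹⁰)
  gamma = 0.0014
Final answer: gamma = 0.0014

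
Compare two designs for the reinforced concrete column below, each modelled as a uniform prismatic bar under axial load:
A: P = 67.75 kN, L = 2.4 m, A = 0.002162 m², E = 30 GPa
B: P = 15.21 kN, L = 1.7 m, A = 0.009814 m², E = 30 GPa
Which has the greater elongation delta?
Model: a uniform prismatic bar under axial load, so delta = (P·L) / (A·E) (SI units).
  A: delta = (67750 × 2.4) / (0.002162 × (3 × 10¹⁰)) = 0.002507 m = 2.507 mm
  B: delta = (15210 × 1.7) / (0.009814 × (3 × 10¹⁰)) = 8.782 × 10⁻⁵ m = 0.08782 mm
2.507 mm > 0.08782 mm, so A is larger.
Final answer: A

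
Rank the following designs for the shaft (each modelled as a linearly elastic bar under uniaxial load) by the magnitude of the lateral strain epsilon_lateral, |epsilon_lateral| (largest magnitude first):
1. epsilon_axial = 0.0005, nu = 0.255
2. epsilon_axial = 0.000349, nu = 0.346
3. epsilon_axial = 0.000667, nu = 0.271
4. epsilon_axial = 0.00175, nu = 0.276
Model: a linearly elastic bar under uniaxial load, so epsilon_lateral = -nu·epsilon_axial (SI units).
  Case 1: epsilon_lateral = -(0.255 × 0.0005) = -0.0001275
  Case 2: epsilon_lateral = -(0.346 × 0.000349) = -0.0001208
  Case 3: epsilon_lateral = -(0.271 × 0.000667) = -0.0001808
  Case 4: epsilon_lateral = -(0.276 × 0.00175) = -0.000483
Ordering by |epsilon_lateral|: 0.000483 (case 4) > 0.0001808 (case 3) > 0.0001275 (case 1) > 0.0001208 (case 2)
Final answer: 4, 3, 1, 2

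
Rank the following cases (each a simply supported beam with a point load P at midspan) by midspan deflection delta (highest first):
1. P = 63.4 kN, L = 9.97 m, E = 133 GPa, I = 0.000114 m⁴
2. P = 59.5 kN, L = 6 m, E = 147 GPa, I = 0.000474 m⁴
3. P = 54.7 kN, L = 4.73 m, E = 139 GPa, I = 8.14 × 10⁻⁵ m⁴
Model: a simply supported beam with a point load P at midspan, so delta = (P·L^3) / (48·E·I) (SI units).
  Case 1: delta = (63400 × 9.97^3) / (48 × (1.33 × 10¹¹) × 0.000114) = 0.08633 m = 86.33 mm
  Case 2: delta = (59500 × 6^3) / (48 × (1.47 × 10¹¹) × 0.000474) = 0.003843 m = 3.843 mm
  Case 3: delta = (54700 × 4.73^3) / (48 × (1.39 × 10¹¹) × (8.14 × 10⁻⁵)) = 0.01066 m = 10.66 mm
Ordering: 86.33 mm (case 1) > 10.66 mm (case 3) > 3.843 mm (case 2)
Final answer: 1, 3, 2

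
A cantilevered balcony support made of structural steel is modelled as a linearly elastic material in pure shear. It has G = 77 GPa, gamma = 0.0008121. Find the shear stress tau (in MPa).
Model: a linearly elastic material in pure shear, so tau = G·gamma.
Convert to SI units:
  G = 77 GPa = 7.7 × 10¹⁰ Pa
Substitute:
  tau = (7.7 × 10¹⁰) × 0.0008121
  tau = 6.253 × 10⁷ Pa
Convert: tau = 6.253 × 10⁷ Pa = 62.53 MPa
Final answer: tau = 62.53 MPa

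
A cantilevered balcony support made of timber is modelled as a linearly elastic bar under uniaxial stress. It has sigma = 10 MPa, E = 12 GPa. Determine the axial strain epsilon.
Model: a linearly elastic bar under uniaxial stress, so epsilon = sigma / E.
Convert to SI units:
  sigma = 10 MPa = 1 × 10⁷ Pa
  E = 12 GPa = 1.2 × 10¹⁰ Pa
Substitute:
  epsilon = (1 × 10⁷) / (1.2 × 10¹⁰)
  epsilon = 0.0008333
Final answer: epsilon = 0.0008333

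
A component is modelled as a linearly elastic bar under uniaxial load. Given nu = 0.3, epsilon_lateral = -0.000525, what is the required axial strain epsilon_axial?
Model: a linearly elastic bar under uniaxial load, so epsilon_lateral = -nu·epsilon_axial.
Solve for epsilon_axial: epsilon_axial = -epsilon_lateral / nu.
Substitute:
  epsilon_axial = -(-0.000525) / 0.3
  epsilon_axial = 0.00175
Final answer: epsilon_axial = 0.00175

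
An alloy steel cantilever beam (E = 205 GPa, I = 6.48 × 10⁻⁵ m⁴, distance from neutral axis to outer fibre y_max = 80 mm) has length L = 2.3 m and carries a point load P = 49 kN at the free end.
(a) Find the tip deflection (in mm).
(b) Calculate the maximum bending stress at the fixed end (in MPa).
(a) Tip deflection of a cantilever with an end point load: δ = P·L^3 / (3·E·I). Convert P = 49 kN = 49000 N, E = 205 GPa = 2.05 × 10¹¹ Pa.
  δ = (49000 × 2.3^3) / (3 × (2.05 × 10¹¹) × (6.48 × 10⁻⁵)) = 0.01496 m = 14.96 mm
(b) Maximum bending moment at the fixed end: M = P·L = 49000 × 2.3 = 112700 N·m. Convert y_max = 80 mm = 0.08 m.
  σ = M·y_max / I = (112700 × 0.08) / (6.48 × 10⁻⁵) = 1.391 × 10⁸ Pa = 139.1 MPa
Final answer: (a) δ = 14.96 mm, (b) σ = 139.1 MPa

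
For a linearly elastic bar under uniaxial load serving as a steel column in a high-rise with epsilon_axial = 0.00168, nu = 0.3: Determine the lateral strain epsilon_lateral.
Model: a linearly elastic bar under uniaxial load, so epsilon_lateral = -nu·epsilon_axial.
Substitute:
  epsilon_lateral = -(0.3 × 0.00168)
  epsilon_lateral = -0.000504
Final answer: epsilon_lateral = -0.000504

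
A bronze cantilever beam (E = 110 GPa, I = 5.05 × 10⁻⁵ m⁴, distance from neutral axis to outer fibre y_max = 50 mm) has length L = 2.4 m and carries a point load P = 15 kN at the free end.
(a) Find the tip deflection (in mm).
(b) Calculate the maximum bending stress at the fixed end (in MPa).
(a) Tip deflection of a cantilever with an end point load: δ = P·L^3 / (3·E·I). Convert P = 15 kN = 15000 N, E = 110 GPa = 1.1 × 10¹¹ Pa.
  δ = (15000 × 2.4^3) / (3 × (1.1 × 10¹¹) × (5.05 × 10⁻⁵)) = 0.01244 m = 12.44 mm
(b) Maximum bending moment at the fixed end: M = P·L = 15000 × 2.4 = 36000 N·m. Convert y_max = 50 mm = 0.05 m.
  σ = M·y_max / I = (36000 × 0.05) / (5.05 × 10⁻⁵) = 3.564 × 10⁷ Pa = 35.64 MPa
Final answer: (a) δ = 12.44 mm, (b) σ = 35.64 MPa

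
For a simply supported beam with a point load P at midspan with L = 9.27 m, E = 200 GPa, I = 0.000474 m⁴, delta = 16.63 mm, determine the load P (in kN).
Model: a simply supported beam with a point load P at midspan, so delta = (P·L^3) / (48·E·I).
Solve for P: P = (48·delta·E·I) / L^3.
Convert to SI units:
  E = 200 GPa = 2 × 10¹¹ Pa
  delta = 16.63 mm = 0.01663 m
Substitute:
  P = (48 × 0.01663 × (2 × 10¹¹) × 0.000474) / 9.27^3
  P = 95000 N
Convert: P = 95000 N = 95 kN
Final answer: P = 95 kN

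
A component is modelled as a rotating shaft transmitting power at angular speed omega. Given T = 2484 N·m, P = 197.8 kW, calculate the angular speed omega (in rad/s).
Model: a rotating shaft transmitting power at angular speed omega, so P = T·omega.
Solve for omega: omega = P / T.
Convert to SI units:
  P = 197.8 kW = 197800 W
Substitute:
  omega = 197800 / 2484
  omega = 79.63 rad/s
Final answer: omega = 79.63 rad/s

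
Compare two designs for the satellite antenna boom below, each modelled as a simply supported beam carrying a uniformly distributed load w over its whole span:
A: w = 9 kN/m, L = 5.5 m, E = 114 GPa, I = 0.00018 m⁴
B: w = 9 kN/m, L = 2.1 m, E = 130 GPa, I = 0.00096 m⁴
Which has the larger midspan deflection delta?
Model: a simply supported beam carrying a uniformly distributed load w over its whole span, so delta = (5·w·L^4) / (384·E·I) (SI units).
  A: delta = (5 × 9000 × 5.5^4) / (384 × (1.14 × 10¹¹) × 0.00018) = 0.005226 m = 5.226 mm
  B: delta = (5 × 9000 × 2.1^4) / (384 × (1.3 × 10¹¹) × 0.00096) = 1.826 × 10⁻⁵ m = 0.01826 mm
5.226 mm > 0.01826 mm, so A is larger.
Final answer: A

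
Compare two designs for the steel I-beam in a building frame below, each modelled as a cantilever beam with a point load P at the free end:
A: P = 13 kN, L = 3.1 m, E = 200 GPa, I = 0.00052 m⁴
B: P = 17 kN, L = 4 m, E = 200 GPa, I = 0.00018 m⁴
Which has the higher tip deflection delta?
Model: a cantilever beam with a point load P at the free end, so delta = (P·L^3) / (3·E·I) (SI units).
  A: delta = (13000 × 3.1^3) / (3 × (2 × 10¹¹) × 0.00052) = 0.001241 m = 1.241 mm
  B: delta = (17000 × 4^3) / (3 × (2 × 10¹¹) × 0.00018) = 0.01007 m = 10.07 mm
10.07 mm > 1.241 mm, so B is larger.
Final answer: B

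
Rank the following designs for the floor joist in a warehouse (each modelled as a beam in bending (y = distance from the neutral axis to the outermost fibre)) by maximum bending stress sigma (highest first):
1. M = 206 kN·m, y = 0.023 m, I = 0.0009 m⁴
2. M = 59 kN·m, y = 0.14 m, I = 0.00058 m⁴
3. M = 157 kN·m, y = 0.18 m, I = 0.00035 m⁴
Model: a beam in bending (y = distance from the neutral axis to the outermost fibre), so sigma = (M·y) / I (SI units).
  Case 1: sigma = (206000 × 0.023) / 0.0009 = 5.264 × 10⁶ Pa = 5.264 MPa
  Case 2: sigma = (59000 × 0.14) / 0.00058 = 1.424 × 10⁷ Pa = 14.24 MPa
  Case 3: sigma = (157000 × 0.18) / 0.00035 = 8.074 × 10⁷ Pa = 80.74 MPa
Ordering: 80.74 MPa (case 3) > 14.24 MPa (case 2) > 5.264 MPa (case 1)
Final answer: 3, 2, 1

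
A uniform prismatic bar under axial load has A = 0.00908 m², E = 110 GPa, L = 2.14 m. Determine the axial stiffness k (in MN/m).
Model: a uniform prismatic bar under axial load, so k = (A·E) / L.
Convert to SI units:
  E = 110 GPa = 1.1 × 10¹¹ Pa
Substitute:
  k = (0.00908 × (1.1 × 10¹¹)) / 2.14
  k = 4.667 × 10⁸ N/m
Convert: k = 4.667 × 10⁸ N/m = 466.7 MN/m
Final answer: k = 466.7 MN/m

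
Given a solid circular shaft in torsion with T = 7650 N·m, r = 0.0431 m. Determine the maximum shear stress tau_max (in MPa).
Model: a solid circular shaft in torsion, so tau_max = (2·T) / (π·r^3).
Substitute:
  tau_max = (2 × 7650) / (π × 0.0431^3)
  tau_max = 6.083 × 10⁷ Pa
Convert: tau_max = 6.083 × 10⁷ Pa = 60.83 MPa
Final answer: tau_max = 60.83 MPa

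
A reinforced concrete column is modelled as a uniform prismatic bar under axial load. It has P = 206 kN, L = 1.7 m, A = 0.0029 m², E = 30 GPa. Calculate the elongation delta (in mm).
Model: a uniform prismatic bar under axial load, so delta = (P·L) / (A·E).
Convert to SI units:
  P = 206 kN = 206000 N
  E = 30 GPa = 3 × 10¹⁰ Pa
Substitute:
  delta = (206000 × 1.7) / (0.0029 × (3 × 10¹⁰))
  delta = 0.004025 m
Convert: delta = 0.004025 m = 4.025 mm
Final answer: delta = 4.025 mm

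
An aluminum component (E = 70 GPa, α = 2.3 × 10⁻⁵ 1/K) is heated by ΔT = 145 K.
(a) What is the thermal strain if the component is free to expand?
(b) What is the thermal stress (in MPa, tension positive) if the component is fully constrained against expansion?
(a) Free thermal strain ε_th = α·ΔT = (2.3 × 10⁻⁵) × 145 = 0.003335
(b) Fully constrained, the expansion is suppressed, so σ = -E·α·ΔT. Convert E = 70 GPa = 7 × 10¹⁰ Pa.
  σ = -(7 × 10¹⁰) × (2.3 × 10⁻⁵) × 145 = -2.334 × 10⁸ Pa = -233.4 MPa (compressive)
Final answer: (a) ε_th = 0.003335, (b) σ = -233.4 MPa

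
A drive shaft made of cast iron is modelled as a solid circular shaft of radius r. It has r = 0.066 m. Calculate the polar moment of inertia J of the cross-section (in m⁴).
Model: a solid circular shaft of radius r, so J = (π·r^4) / 2.
Substitute:
  J = (π × 0.066^4) / 2
  J = 2.981 × 10⁻⁵ m⁴
Final answer: J = 2.981 × 10⁻⁵ m⁴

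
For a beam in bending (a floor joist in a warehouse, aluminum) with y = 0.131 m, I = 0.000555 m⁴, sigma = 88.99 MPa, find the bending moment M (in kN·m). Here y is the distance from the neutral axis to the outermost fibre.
Model: a beam in bending, so sigma = (M·y) / I.
Solve for M: M = (sigma·I) / y.
Convert to SI units:
  sigma = 88.99 MPa = 8.899 × 10⁷ Pa
Substitute:
  M = ((8.899 × 10⁷) × 0.000555) / 0.131
  M = 377000 N·m
Convert: M = 377000 N·m = 377 kN·m
Final answer: M = 377 kN·m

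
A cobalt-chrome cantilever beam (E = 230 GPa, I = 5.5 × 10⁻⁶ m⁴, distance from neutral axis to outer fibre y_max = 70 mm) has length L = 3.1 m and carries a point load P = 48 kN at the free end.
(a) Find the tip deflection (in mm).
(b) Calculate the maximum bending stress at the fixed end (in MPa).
(a) Tip deflection of a cantilever with an end point load: δ = P·L^3 / (3·E·I). Convert P = 48 kN = 48000 N, E = 230 GPa = 2.3 × 10¹¹ Pa.
  δ = (48000 × 3.1^3) / (3 × (2.3 × 10¹¹) × (5.5 × 10⁻⁶)) = 0.3768 m = 376.8 mm
(b) Maximum bending moment at the fixed end: M = P·L = 48000 × 3.1 = 148800 N·m. Convert y_max = 70 mm = 0.07 m.
  σ = M·y_max / I = (148800 × 0.07) / (5.5 × 10⁻⁶) = 1.894 × 10⁹ Pa = 1894 MPa
Final answer: (a) δ = 376.8 mm, (b) σ = 1894 MPa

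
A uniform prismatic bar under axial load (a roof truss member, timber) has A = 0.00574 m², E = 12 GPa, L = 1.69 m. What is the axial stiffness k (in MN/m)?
Model: a uniform prismatic bar under axial load, so k = (A·E) / L.
Convert to SI units:
  E = 12 GPa = 1.2 × 10¹⁰ Pa
Substitute:
  k = (0.00574 × (1.2 × 10¹⁰)) / 1.69
  k = 4.076 × 10⁷ N/m
Convert: k = 4.076 × 10⁷ N/m = 40.76 MN/m
Final answer: k = 40.76 MN/m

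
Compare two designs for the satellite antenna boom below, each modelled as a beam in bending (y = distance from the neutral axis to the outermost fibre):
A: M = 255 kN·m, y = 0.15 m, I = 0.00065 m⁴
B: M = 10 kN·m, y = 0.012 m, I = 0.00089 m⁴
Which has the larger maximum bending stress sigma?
Model: a beam in bending (y = distance from the neutral axis to the outermost fibre), so sigma = (M·y) / I (SI units).
  A: sigma = (255000 × 0.15) / 0.00065 = 5.885 × 10⁷ Pa = 58.85 MPa
  B: sigma = (10000 × 0.012) / 0.00089 = 134800 Pa = 0.1348 MPa
58.85 MPa > 0.1348 MPa, so A is larger.
Final answer: A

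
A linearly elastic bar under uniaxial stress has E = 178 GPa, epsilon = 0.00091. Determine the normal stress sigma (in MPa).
Model: a linearly elastic bar under uniaxial stress, so sigma = E·epsilon.
Convert to SI units:
  E = 178 GPa = 1.78 × 10¹¹ Pa
Substitute:
  sigma = (1.78 × 10¹¹) × 0.00091
  sigma = 1.62 × 10⁸ Pa
Convert: sigma = 1.62 × 10⁸ Pa = 162 MPa
Final answer: sigma = 162 MPa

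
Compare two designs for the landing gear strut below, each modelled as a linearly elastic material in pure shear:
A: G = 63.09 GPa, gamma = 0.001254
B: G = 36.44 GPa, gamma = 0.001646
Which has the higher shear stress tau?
Model: a linearly elastic material in pure shear, so tau = G·gamma (SI units).
  A: tau = (6.309 × 10¹⁰) × 0.001254 = 7.911 × 10⁷ Pa = 79.11 MPa
  B: tau = (3.644 × 10¹⁰) × 0.001646 = 5.998 × 10⁷ Pa = 59.98 MPa
79.11 MPa > 59.98 MPa, so A is larger.
Final answer: A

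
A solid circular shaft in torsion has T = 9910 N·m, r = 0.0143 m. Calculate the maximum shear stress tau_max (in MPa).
Model: a solid circular shaft in torsion, so tau_max = (2·T) / (π·r^3).
Substitute:
  tau_max = (2 × 9910) / (π × 0.0143^3)
  tau_max = 2.157 × 10⁹ Pa
Convert: tau_max = 2.157 × 10⁹ Pa = 2157 MPa
Final answer: tau_max = 2157 MPa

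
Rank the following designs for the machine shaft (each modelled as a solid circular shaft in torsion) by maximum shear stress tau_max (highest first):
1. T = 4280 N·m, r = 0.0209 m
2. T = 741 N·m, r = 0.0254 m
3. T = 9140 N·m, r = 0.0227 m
Model: a solid circular shaft in torsion, so tau_max = (2·T) / (π·r^3) (SI units).
  Case 1: tau_max = (2 × 4280) / (π × 0.0209^3) = 2.985 × 10⁸ Pa = 298.5 MPa
  Case 2: tau_max = (2 × 741) / (π × 0.0254^3) = 2.879 × 10⁷ Pa = 28.79 MPa
  Case 3: tau_max = (2 × 9140) / (π × 0.0227^3) = 4.974 × 10⁸ Pa = 497.4 MPa
Ordering: 497.4 MPa (case 3) > 298.5 MPa (case 1) > 28.79 MPa (case 2)
Final answer: 3, 1, 2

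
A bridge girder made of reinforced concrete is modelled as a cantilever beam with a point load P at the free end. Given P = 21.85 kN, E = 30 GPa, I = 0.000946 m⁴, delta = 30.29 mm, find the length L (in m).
Model: a cantilever beam with a point load P at the free end, so delta = (P·L^3) / (3·E·I).
Solve for L: L = ((3·delta·E·I) / P)^(1/3).
Convert to SI units:
  P = 21.85 kN = 21850 N
  E = 30 GPa = 3 × 10¹⁰ Pa
  delta = 30.29 mm = 0.03029 m
Substitute:
  L = ((3 × 0.03029 × (3 × 10¹⁰) × 0.000946) / 21850)^(1/3)
  L = 4.905 m
Final answer: L = 4.905 m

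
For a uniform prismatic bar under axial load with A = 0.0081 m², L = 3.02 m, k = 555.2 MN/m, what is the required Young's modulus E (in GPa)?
Model: a uniform prismatic bar under axial load, so k = (A·E) / L.
Solve for E: E = (k·L) / A.
Convert to SI units:
  k = 555.2 MN/m = 5.552 × 10⁸ N/m
Substitute:
  E = ((5.552 × 10⁸) × 3.02) / 0.0081
  E = 2.07 × 10¹¹ Pa
Convert: E = 2.07 × 10¹¹ Pa = 207 GPa
Final answer: E = 207 GPa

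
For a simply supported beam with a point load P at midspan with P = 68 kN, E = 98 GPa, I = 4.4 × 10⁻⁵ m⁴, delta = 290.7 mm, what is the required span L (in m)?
Model: a simply supported beam with a point load P at midspan, so delta = (P·L^3) / (48·E·I).
Solve for L: L = ((48·delta·E·I) / P)^(1/3).
Convert to SI units:
  P = 68 kN = 68000 N
  E = 98 GPa = 9.8 × 10¹⁰ Pa
  delta = 290.7 mm = 0.2907 m
Substitute:
  L = ((48 × 0.2907 × (9.8 × 10¹⁰) × (4.4 × 10⁻⁵)) / 68000)^(1/3)
  L = 9.6 m
Final answer: L = 9.6 m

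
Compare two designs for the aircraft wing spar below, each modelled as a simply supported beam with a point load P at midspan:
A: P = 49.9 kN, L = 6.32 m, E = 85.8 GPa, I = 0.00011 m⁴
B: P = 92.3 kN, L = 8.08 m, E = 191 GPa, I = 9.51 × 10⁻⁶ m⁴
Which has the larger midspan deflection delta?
Model: a simply supported beam with a point load P at midspan, so delta = (P·L^3) / (48·E·I) (SI units).
  A: delta = (49900 × 6.32^3) / (48 × (8.58 × 10¹⁰) × 0.00011) = 0.02781 m = 27.81 mm
  B: delta = (92300 × 8.08^3) / (48 × (1.91 × 10¹¹) × (9.51 × 10⁻⁶)) = 0.5584 m = 558.4 mm
558.4 mm > 27.81 mm, so B is larger.
Final answer: B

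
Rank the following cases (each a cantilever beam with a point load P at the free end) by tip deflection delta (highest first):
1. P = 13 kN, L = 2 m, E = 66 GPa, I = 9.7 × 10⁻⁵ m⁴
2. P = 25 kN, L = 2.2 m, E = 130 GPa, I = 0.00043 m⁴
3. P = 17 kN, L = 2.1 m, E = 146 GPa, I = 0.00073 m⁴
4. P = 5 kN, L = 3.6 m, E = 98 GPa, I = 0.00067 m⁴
Model: a cantilever beam with a point load P at the free end, so delta = (P·L^3) / (3·E·I) (SI units).
  Case 1: delta = (13000 × 2^3) / (3 × (6.6 × 10¹⁰) × (9.7 × 10⁻⁵)) = 0.005415 m = 5.415 mm
  Case 2: delta = (25000 × 2.2^3) / (3 × (1.3 × 10¹¹) × 0.00043) = 0.001587 m = 1.587 mm
  Case 3: delta = (17000 × 2.1^3) / (3 × (1.46 × 10¹¹) × 0.00073) = 0.0004924 m = 0.4924 mm
  Case 4: delta = (5000 × 3.6^3) / (3 × (9.8 × 10¹⁰) × 0.00067) = 0.001184 m = 1.184 mm
Ordering: 5.415 mm (case 1) > 1.587 mm (case 2) > 1.184 mm (case 4) > 0.4924 mm (case 3)
Final answer: 1, 2, 4, 3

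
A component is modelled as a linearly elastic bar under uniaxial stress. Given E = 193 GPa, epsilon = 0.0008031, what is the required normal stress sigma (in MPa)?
Model: a linearly elastic bar under uniaxial stress, so epsilon = sigma / E.
Solve for sigma: sigma = epsilon·E.
Convert to SI units:
  E = 193 GPa = 1.93 × 10¹¹ Pa
Substitute:
  sigma = 0.0008031 × (1.93 × 10¹¹)
  sigma = 1.55 × 10⁸ Pa
Convert: sigma = 1.55 × 10⁸ Pa = 155 MPa
Final answer: sigma = 155 MPa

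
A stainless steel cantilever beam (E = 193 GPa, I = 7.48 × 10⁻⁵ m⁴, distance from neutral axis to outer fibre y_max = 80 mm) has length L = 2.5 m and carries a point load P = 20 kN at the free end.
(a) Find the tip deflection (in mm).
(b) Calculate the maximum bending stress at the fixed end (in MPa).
(a) Tip deflection of a cantilever with an end point load: δ = P·L^3 / (3·E·I). Convert P = 20 kN = 20000 N, E = 193 GPa = 1.93 × 10¹¹ Pa.
  δ = (20000 × 2.5^3) / (3 × (1.93 × 10¹¹) × (7.48 × 10⁻⁵)) = 0.007216 m = 7.216 mm
(b) Maximum bending moment at the fixed end: M = P·L = 20000 × 2.5 = 50000 N·m. Convert y_max = 80 mm = 0.08 m.
  σ = M·y_max / I = (50000 × 0.08) / (7.48 × 10⁻⁵) = 5.348 × 10⁷ Pa = 53.48 MPa
Final answer: (a) δ = 7.216 mm, (b) σ = 53.48 MPa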